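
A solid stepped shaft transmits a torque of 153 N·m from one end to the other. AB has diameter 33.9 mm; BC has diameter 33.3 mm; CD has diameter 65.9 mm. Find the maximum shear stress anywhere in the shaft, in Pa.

Under the same torque, τ_max = 16T/(πd³) is largest where d is smallest — segment BC (d = 33.3 mm).
τ_max = 16·153.0/(π·(0.0333)³) = 2.110×10^7 Pa.

2.11e7 Pa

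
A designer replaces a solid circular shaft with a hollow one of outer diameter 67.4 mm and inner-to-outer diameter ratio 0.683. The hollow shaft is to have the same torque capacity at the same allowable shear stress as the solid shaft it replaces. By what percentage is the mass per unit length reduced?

37.2 %

Equal τ_max and T ⇒ the solid shaft needs d_s³ = d_o³(1−k⁴), so d_s = 67.4·(1−0.683⁴)^(1/3) = 62.11 mm.
Area ratio A_h/A_s = d_o²(1−k²)/d_s² = (1−k²)/(1−k⁴)^(2/3) = 0.6283.
Mass saving = 1 − 0.6283 = 37.2 %.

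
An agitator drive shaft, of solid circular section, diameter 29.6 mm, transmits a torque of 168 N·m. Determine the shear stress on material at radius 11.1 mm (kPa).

J = πd⁴/32 = π(0.0296)⁴/32 = 7.536×10^-8 m⁴.
Shear stress varies linearly with radius: τ = T·r/J = 168.0 × 0.0111 / 7.536×10^-8 = 2.474×10^7 Pa.

24700 kPa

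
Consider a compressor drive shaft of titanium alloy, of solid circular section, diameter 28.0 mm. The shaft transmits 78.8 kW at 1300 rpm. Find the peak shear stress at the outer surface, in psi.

ω = 2π·1300/60 = 136.1 rad/s, so T = P/ω = 78.8×10³ / 136.1 = 578.8 N·m.
J = πd⁴/32 = π(0.0280)⁴/32 = 6.034×10^-8 m⁴.
τ_max = T·r/J = 578.8 × 0.0140 / 6.034×10^-8 = 1.343×10^8 Pa.

19500 psi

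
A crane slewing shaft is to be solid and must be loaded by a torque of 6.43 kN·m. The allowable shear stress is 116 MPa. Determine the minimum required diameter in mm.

For a solid shaft τ_max = 16T/(πd³), so d = (16T/(π τ_allow))^(1/3) = (16·6430/(π·1.16×10^8))^(1/3) = 0.06560 m.

65.6 mm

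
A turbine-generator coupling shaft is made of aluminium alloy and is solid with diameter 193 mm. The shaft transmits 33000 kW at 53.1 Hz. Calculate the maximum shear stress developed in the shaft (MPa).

ω = 2π·53.1 = 333.6 rad/s, so T = P/ω = 33000×10³ / 333.6 = 98910 N·m.
J = πd⁴/32 = π(0.193)⁴/32 = 1.362×10^-4 m⁴.
τ_max = T·r/J = 98910 × 0.0965 / 1.362×10^-4 = 7.007×10^7 Pa.

70.1 MPa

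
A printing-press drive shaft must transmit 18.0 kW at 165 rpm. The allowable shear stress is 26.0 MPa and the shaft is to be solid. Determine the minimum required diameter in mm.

ω = 2π·165/60 = 17.28 rad/s, so T = P/ω = 18.0×10³ / 17.28 = 1042 N·m.
For a solid shaft τ_max = 16T/(πd³), so d = (16T/(π τ_allow))^(1/3) = (16·1042/(π·2.60×10^7))^(1/3) = 0.05887 m.

58.9 mm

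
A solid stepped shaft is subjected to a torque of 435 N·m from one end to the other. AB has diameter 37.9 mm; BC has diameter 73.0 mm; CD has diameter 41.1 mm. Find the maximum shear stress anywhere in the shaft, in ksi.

5.90 ksi

Under the same torque, τ_max = 16T/(πd³) is largest where d is smallest — segment AB (d = 37.9 mm).
τ_max = 16·435.0/(π·(0.0379)³) = 4.070×10^7 Pa.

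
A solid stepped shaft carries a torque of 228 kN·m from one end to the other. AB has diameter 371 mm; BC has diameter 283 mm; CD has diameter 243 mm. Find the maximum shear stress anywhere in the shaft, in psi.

Under the same torque, τ_max = 16T/(πd³) is largest where d is smallest — segment CD (d = 243 mm).
τ_max = 16·228000/(π·(0.243)³) = 8.093×10^7 Pa.

11700 psi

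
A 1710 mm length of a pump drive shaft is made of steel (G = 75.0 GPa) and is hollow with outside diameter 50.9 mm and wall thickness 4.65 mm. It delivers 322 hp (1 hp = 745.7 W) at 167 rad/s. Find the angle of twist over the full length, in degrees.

ω = 167 rad/s, so T = P/ω = 322×745.7 / 167.0 = 1438 N·m.
J = π(d_o⁴ − d_i⁴)/32 = π(0.0509⁴ − 0.0416⁴)/32 = 3.650×10^-7 m⁴.
θ = T·L/(G·J) = 1438 × 1.71 / (75.0×10⁹ × 3.650×10^-7) = 0.08982 rad.

5.15°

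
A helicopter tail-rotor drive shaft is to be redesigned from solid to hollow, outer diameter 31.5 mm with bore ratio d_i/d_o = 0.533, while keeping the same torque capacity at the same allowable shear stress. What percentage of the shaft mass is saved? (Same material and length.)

Equal τ_max and T ⇒ the solid shaft needs d_s³ = d_o³(1−k⁴), so d_s = 31.5·(1−0.533⁴)^(1/3) = 30.63 mm.
Area ratio A_h/A_s = d_o²(1−k²)/d_s² = (1−k²)/(1−k⁴)^(2/3) = 0.7572.
Mass saving = 1 − 0.7572 = 24.3 %.

24.3 %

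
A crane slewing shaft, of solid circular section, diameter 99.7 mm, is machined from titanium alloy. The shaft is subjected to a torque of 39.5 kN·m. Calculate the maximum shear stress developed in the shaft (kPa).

J = πd⁴/32 = π(0.0997)⁴/32 = 9.700×10^-6 m⁴.
τ_max = T·r/J = 39500 × 0.0498 / 9.700×10^-6 = 2.030×10^8 Pa.

203000 kPa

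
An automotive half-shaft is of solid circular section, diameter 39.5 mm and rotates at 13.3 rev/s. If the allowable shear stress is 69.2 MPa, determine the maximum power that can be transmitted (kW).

J = πd⁴/32 = π(0.0395)⁴/32 = 2.390×10^-7 m⁴.
T_max = τ_allow·J/r = 6.92×10^7 × 2.390×10^-7 / 0.0198 = 837.4 N·m.
ω = 2π·13.3 = 83.57 rad/s, so P_max = T_max·ω = 6.998×10^4 W.

70.0 kW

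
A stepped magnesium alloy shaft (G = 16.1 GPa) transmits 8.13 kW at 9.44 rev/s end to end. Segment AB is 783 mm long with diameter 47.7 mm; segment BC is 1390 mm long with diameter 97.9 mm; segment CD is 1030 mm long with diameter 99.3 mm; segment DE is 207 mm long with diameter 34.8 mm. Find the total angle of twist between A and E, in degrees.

1.58°

ω = 2π·9.44 = 59.31 rad/s, so T = P/ω = 8.13×10³ / 59.31 = 137.1 N·m.
J_AB = π(0.0477)⁴/32 = 5.08×10^-7 m⁴; J_BC = π(0.0979)⁴/32 = 9.02×10^-6 m⁴; J_CD = π(0.0993)⁴/32 = 9.55×10^-6 m⁴; J_DE = π(0.0348)⁴/32 = 1.44×10^-7 m⁴.
θ = (T/G)·Σ L_i/J_i = (137.1/16.1×10⁹)·(0.783/5.08×10^-7 + 1.39/9.02×10^-6 + 1.03/9.55×10^-6 + 0.207/1.44×10^-7) = 0.02759 rad.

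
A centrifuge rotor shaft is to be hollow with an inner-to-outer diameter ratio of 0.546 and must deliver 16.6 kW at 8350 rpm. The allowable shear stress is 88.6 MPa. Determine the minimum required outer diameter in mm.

ω = 2π·8350/60 = 874.4 rad/s, so T = P/ω = 16.6×10³ / 874.4 = 18.98 N·m.
For a hollow shaft with d_i/d_o = 0.546: τ_max = 16T/(π d_o³ (1−k⁴)), so d_o = [16T/(π τ_allow (1−k⁴))]^(1/3) = [16·18.98/(π·8.86×10^7·0.9111)]^(1/3) = 0.01062 m.

10.6 mm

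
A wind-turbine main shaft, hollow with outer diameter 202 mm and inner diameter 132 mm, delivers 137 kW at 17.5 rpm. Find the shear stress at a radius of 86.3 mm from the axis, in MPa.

ω = 2π·17.5/60 = 1.833 rad/s, so T = P/ω = 137×10³ / 1.833 = 74760 N·m.
J = π(d_o⁴ − d_i⁴)/32 = π(0.202⁴ − 0.132⁴)/32 = 1.337×10^-4 m⁴.
Shear stress varies linearly with radius: τ = T·r/J = 74760 × 0.0863 / 1.337×10^-4 = 4.827×10^7 Pa.

48.3 MPa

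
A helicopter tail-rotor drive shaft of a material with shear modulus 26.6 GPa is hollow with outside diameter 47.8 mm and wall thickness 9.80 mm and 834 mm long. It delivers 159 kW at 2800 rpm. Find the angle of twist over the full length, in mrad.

37.7 mrad

ω = 2π·2800/60 = 293.2 rad/s, so T = P/ω = 159×10³ / 293.2 = 542.3 N·m.
J = π(d_o⁴ − d_i⁴)/32 = π(0.0478⁴ − 0.0282⁴)/32 = 4.504×10^-7 m⁴.
θ = T·L/(G·J) = 542.3 × 0.834 / (26.6×10⁹ × 4.504×10^-7) = 0.03775 rad.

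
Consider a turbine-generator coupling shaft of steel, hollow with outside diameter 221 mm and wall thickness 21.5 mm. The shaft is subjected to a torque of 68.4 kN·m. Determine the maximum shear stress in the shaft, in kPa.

J = π(d_o⁴ − d_i⁴)/32 = π(0.221⁴ − 0.178⁴)/32 = 1.356×10^-4 m⁴.
τ_max = T·r/J = 68400 × 0.111 / 1.356×10^-4 = 5.572×10^7 Pa.

55700 kPa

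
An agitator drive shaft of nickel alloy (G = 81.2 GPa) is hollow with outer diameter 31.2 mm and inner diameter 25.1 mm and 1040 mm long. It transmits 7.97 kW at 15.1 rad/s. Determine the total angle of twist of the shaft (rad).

ω = 15.1 rad/s, so T = P/ω = 7.97×10³ / 15.10 = 527.8 N·m.
J = π(d_o⁴ − d_i⁴)/32 = π(0.0312⁴ − 0.0251⁴)/32 = 5.406×10^-8 m⁴.
θ = T·L/(G·J) = 527.8 × 1.04 / (81.2×10⁹ × 5.406×10^-8) = 0.1250 rad.

0.125 rad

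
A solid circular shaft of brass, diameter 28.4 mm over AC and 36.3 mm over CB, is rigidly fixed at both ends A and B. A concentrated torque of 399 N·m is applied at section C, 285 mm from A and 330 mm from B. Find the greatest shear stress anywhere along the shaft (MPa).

Compatibility: T_A·a/J_AC = T_B·b/J_CB with T_A + T_B = T₀.
J_AC = 6.39×10^-8 m⁴, J_CB = 1.70×10^-7 m⁴, so T_A = T₀·(J_AC/a)/((J_AC/a)+(J_CB/b)) = 120.7 N·m, T_B = 278.3 N·m.
τ in each portion: τ_AC = 2.68×10^7 Pa, τ_CB = 2.96×10^7 Pa; maximum is in CB.
τ_max = T_CB·r/J = 278.3·0.0181/1.70×10^-7 = 2.963×10^7 Pa.

29.6 MPa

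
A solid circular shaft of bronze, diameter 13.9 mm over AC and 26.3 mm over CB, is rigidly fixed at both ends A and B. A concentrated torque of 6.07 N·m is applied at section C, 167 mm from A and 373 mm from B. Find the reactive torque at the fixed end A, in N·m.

Compatibility: T_A·a/J_AC = T_B·b/J_CB with T_A + T_B = T₀.
J_AC = 3.66×10^-9 m⁴, J_CB = 4.70×10^-8 m⁴, so T_A = T₀·(J_AC/a)/((J_AC/a)+(J_CB/b)) = 0.9008 N·m, T_B = 5.169 N·m.

0.901 N·m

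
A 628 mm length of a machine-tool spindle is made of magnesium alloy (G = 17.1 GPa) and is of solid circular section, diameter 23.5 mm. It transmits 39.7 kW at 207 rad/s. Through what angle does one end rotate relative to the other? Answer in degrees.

ω = 207 rad/s, so T = P/ω = 39.7×10³ / 207.0 = 191.8 N·m.
J = πd⁴/32 = π(0.0235)⁴/32 = 2.994×10^-8 m⁴.
θ = T·L/(G·J) = 191.8 × 0.628 / (17.1×10⁹ × 2.994×10^-8) = 0.2352 rad.

13.5°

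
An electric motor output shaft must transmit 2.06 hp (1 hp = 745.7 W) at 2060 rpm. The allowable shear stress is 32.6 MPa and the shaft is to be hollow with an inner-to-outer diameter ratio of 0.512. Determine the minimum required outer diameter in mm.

ω = 2π·2060/60 = 215.7 rad/s, so T = P/ω = 2.06×745.7 / 215.7 = 7.121 N·m.
For a hollow shaft with d_i/d_o = 0.512: τ_max = 16T/(π d_o³ (1−k⁴)), so d_o = [16T/(π τ_allow (1−k⁴))]^(1/3) = [16·7.121/(π·3.26×10^7·0.9313)]^(1/3) = 0.01061 m.

10.6 mm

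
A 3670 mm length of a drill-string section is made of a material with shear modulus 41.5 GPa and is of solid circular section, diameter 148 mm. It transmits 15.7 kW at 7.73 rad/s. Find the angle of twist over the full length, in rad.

ω = 7.73 rad/s, so T = P/ω = 15.7×10³ / 7.730 = 2031 N·m.
J = πd⁴/32 = π(0.148)⁴/32 = 4.710×10^-5 m⁴.
θ = T·L/(G·J) = 2031 × 3.67 / (41.5×10⁹ × 4.710×10^-5) = 3.813×10^-3 rad.

0.00381 rad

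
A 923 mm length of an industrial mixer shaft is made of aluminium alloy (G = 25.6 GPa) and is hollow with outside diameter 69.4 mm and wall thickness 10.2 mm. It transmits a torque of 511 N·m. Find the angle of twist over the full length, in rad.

J = π(d_o⁴ − d_i⁴)/32 = π(0.0694⁴ − 0.0490⁴)/32 = 1.711×10^-6 m⁴.
θ = T·L/(G·J) = 511.0 × 0.923 / (25.6×10⁹ × 1.711×10^-6) = 0.01077 rad.

0.0108 rad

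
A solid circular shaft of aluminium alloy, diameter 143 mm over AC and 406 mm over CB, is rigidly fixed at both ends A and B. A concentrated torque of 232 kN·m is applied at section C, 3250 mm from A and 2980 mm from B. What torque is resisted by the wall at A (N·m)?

Compatibility: T_A·a/J_AC = T_B·b/J_CB with T_A + T_B = T₀.
J_AC = 4.11×10^-5 m⁴, J_CB = 2.67×10^-3 m⁴, so T_A = T₀·(J_AC/a)/((J_AC/a)+(J_CB/b)) = 3228 N·m, T_B = 228800 N·m.

3230 N·m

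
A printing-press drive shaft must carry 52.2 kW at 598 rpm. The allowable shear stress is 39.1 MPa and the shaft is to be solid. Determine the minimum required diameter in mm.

47.7 mm

ω = 2π·598/60 = 62.62 rad/s, so T = P/ω = 52.2×10³ / 62.62 = 833.6 N·m.
For a solid shaft τ_max = 16T/(πd³), so d = (16T/(π τ_allow))^(1/3) = (16·833.6/(π·3.91×10^7))^(1/3) = 0.04771 m.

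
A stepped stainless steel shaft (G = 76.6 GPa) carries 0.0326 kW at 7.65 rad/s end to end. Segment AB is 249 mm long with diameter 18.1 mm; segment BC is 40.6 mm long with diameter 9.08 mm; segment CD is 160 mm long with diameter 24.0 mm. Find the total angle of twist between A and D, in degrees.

ω = 7.65 rad/s, so T = P/ω = 0.0326×10³ / 7.650 = 4.261 N·m.
J_AB = π(0.0181)⁴/32 = 1.05×10^-8 m⁴; J_BC = π(0.00908)⁴/32 = 6.67×10^-10 m⁴; J_CD = π(0.0240)⁴/32 = 3.26×10^-8 m⁴.
θ = (T/G)·Σ L_i/J_i = (4.261/76.6×10⁹)·(0.249/1.05×10^-8 + 0.0406/6.67×10^-10 + 0.160/3.26×10^-8) = 4.973×10^-3 rad.

0.285°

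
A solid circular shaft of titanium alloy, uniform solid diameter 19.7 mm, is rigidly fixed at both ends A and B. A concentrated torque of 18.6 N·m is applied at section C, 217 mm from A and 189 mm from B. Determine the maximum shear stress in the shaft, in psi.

With uniform GJ and both ends fixed, compatibility θ_AC = θ_CB gives T_A·a = T_B·b, together with T_A + T_B = T₀.
T_A = T₀·b/(a+b) = 18.60·189/406.0 = 8.659 N·m; T_B = 9.941 N·m.
τ in each portion: τ_AC = 5.77×10^6 Pa, τ_CB = 6.62×10^6 Pa; maximum is in CB.
τ_max = T_CB·r/J = 9.941·0.00985/1.48×10^-8 = 6.622×10^6 Pa.

961 psi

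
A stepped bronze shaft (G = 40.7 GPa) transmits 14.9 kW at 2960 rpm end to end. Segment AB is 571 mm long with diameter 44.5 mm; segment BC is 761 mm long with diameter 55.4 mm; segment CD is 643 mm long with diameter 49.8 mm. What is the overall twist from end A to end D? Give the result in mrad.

3.98 mrad

ω = 2π·2960/60 = 310.0 rad/s, so T = P/ω = 14.9×10³ / 310.0 = 48.07 N·m.
J_AB = π(0.0445)⁴/32 = 3.85×10^-7 m⁴; J_BC = π(0.0554)⁴/32 = 9.25×10^-7 m⁴; J_CD = π(0.0498)⁴/32 = 6.04×10^-7 m⁴.
θ = (T/G)·Σ L_i/J_i = (48.07/40.7×10⁹)·(0.571/3.85×10^-7 + 0.761/9.25×10^-7 + 0.643/6.04×10^-7) = 3.981×10^-3 rad.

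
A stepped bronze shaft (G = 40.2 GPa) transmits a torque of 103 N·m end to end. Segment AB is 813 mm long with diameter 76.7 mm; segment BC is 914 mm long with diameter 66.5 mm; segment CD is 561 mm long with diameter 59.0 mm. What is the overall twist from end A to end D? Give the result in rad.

0.00304 rad

J_AB = π(0.0767)⁴/32 = 3.40×10^-6 m⁴; J_BC = π(0.0665)⁴/32 = 1.92×10^-6 m⁴; J_CD = π(0.0590)⁴/32 = 1.19×10^-6 m⁴.
θ = (T/G)·Σ L_i/J_i = (103.0/40.2×10⁹)·(0.813/3.40×10^-6 + 0.914/1.92×10^-6 + 0.561/1.19×10^-6) = 3.041×10^-3 rad.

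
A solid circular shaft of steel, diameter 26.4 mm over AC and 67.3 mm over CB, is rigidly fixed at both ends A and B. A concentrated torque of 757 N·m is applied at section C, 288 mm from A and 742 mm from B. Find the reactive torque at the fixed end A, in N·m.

Compatibility: T_A·a/J_AC = T_B·b/J_CB with T_A + T_B = T₀.
J_AC = 4.77×10^-8 m⁴, J_CB = 2.01×10^-6 m⁴, so T_A = T₀·(J_AC/a)/((J_AC/a)+(J_CB/b)) = 43.53 N·m, T_B = 713.5 N·m.

43.5 N·m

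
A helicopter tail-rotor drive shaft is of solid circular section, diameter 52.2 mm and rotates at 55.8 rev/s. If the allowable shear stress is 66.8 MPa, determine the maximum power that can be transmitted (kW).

J = πd⁴/32 = π(0.0522)⁴/32 = 7.289×10^-7 m⁴.
T_max = τ_allow·J/r = 6.68×10^7 × 7.289×10^-7 / 0.0261 = 1866 N·m.
ω = 2π·55.8 = 350.6 rad/s, so P_max = T_max·ω = 6.541×10^5 W.

654 kW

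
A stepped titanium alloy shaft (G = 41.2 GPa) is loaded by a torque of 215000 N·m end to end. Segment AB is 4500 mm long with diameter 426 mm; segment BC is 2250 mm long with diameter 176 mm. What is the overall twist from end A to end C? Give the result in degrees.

7.56°

J_AB = π(0.426)⁴/32 = 3.23×10^-3 m⁴; J_BC = π(0.176)⁴/32 = 9.42×10^-5 m⁴.
θ = (T/G)·Σ L_i/J_i = (215000/41.2×10⁹)·(4.50/3.23×10^-3 + 2.25/9.42×10^-5) = 0.1319 rad.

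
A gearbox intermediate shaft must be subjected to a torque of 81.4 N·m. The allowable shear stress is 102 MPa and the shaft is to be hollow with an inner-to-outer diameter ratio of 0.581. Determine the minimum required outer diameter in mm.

For a hollow shaft with d_i/d_o = 0.581: τ_max = 16T/(π d_o³ (1−k⁴)), so d_o = [16T/(π τ_allow (1−k⁴))]^(1/3) = [16·81.40/(π·1.02×10^8·0.8861)]^(1/3) = 0.01662 m.

16.6 mm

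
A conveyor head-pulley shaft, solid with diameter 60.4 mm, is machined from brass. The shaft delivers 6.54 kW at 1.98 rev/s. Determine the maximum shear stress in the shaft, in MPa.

ω = 2π·1.98 = 12.44 rad/s, so T = P/ω = 6.54×10³ / 12.44 = 525.7 N·m.
J = πd⁴/32 = π(0.0604)⁴/32 = 1.307×10^-6 m⁴.
τ_max = T·r/J = 525.7 × 0.0302 / 1.307×10^-6 = 1.215×10^7 Pa.

12.2 MPa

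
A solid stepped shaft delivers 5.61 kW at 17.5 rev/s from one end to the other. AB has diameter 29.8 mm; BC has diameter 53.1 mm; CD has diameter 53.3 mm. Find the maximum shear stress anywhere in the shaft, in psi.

1420 psi

ω = 2π·17.5 = 110.0 rad/s, so T = P/ω = 5.61×10³ / 110.0 = 51.02 N·m.
Under the same torque, τ_max = 16T/(πd³) is largest where d is smallest — segment AB (d = 29.8 mm).
τ_max = 16·51.02/(π·(0.0298)³) = 9.819×10^6 Pa.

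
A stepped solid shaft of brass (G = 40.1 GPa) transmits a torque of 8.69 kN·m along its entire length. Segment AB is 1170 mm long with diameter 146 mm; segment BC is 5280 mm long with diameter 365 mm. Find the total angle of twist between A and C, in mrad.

J_AB = π(0.146)⁴/32 = 4.46×10^-5 m⁴; J_BC = π(0.365)⁴/32 = 1.74×10^-3 m⁴.
θ = (T/G)·Σ L_i/J_i = (8690/40.1×10⁹)·(1.17/4.46×10^-5 + 5.28/1.74×10^-3) = 6.341×10^-3 rad.

6.34 mrad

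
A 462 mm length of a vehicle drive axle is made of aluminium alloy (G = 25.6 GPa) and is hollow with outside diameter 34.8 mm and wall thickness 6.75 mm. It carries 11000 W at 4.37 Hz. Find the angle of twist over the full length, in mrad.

ω = 2π·4.37 = 27.46 rad/s, so T = P/ω = 11000 / 27.46 = 400.6 N·m.
J = π(d_o⁴ − d_i⁴)/32 = π(0.0348⁴ − 0.0213⁴)/32 = 1.238×10^-7 m⁴.
θ = T·L/(G·J) = 400.6 × 0.462 / (25.6×10⁹ × 1.238×10^-7) = 0.05841 rad.

58.4 mrad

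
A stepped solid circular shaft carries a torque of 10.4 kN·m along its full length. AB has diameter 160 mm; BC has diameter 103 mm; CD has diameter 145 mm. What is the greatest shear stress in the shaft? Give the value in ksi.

Under the same torque, τ_max = 16T/(πd³) is largest where d is smallest — segment BC (d = 103 mm).
τ_max = 16·10400/(π·(0.103)³) = 4.847×10^7 Pa.

7.03 ksi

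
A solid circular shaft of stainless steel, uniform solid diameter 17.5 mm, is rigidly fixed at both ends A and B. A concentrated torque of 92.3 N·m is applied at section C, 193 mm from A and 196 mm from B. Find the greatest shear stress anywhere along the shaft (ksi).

With uniform GJ and both ends fixed, compatibility θ_AC = θ_CB gives T_A·a = T_B·b, together with T_A + T_B = T₀.
T_A = T₀·b/(a+b) = 92.30·196/389.0 = 46.51 N·m; T_B = 45.79 N·m.
τ in each portion: τ_AC = 4.42×10^7 Pa, τ_CB = 4.35×10^7 Pa; maximum is in AC.
τ_max = T_AC·r/J = 46.51·0.00875/9.21×10^-9 = 4.419×10^7 Pa.

6.41 ksi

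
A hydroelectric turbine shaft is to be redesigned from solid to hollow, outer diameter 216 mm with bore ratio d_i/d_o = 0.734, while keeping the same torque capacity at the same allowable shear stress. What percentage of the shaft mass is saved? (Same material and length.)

Equal τ_max and T ⇒ the solid shaft needs d_s³ = d_o³(1−k⁴), so d_s = 216·(1−0.734⁴)^(1/3) = 192.7 mm.
Area ratio A_h/A_s = d_o²(1−k²)/d_s² = (1−k²)/(1−k⁴)^(2/3) = 0.5797.
Mass saving = 1 − 0.5797 = 42.0 %.

42.0 %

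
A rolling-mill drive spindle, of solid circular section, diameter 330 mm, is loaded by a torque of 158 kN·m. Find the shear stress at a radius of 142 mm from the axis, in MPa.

J = πd⁴/32 = π(0.330)⁴/32 = 1.164×10^-3 m⁴.
Shear stress varies linearly with radius: τ = T·r/J = 158000 × 0.142 / 1.164×10^-3 = 1.927×10^7 Pa.

19.3 MPa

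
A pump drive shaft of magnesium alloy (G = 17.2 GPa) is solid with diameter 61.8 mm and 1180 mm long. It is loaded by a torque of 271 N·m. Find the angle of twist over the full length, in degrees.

J = πd⁴/32 = π(0.0618)⁴/32 = 1.432×10^-6 m⁴.
θ = T·L/(G·J) = 271.0 × 1.18 / (17.2×10⁹ × 1.432×10^-6) = 0.01298 rad.

0.744°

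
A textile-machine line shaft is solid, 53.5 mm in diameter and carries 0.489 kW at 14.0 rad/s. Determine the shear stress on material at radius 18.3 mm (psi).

115 psi

ω = 14.0 rad/s, so T = P/ω = 0.489×10³ / 14.00 = 34.93 N·m.
J = πd⁴/32 = π(0.0535)⁴/32 = 8.043×10^-7 m⁴.
Shear stress varies linearly with radius: τ = T·r/J = 34.93 × 0.0183 / 8.043×10^-7 = 7.947×10^5 Pa.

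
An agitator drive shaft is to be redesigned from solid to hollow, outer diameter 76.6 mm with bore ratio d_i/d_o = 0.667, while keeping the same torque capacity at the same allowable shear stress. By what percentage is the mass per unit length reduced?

Equal τ_max and T ⇒ the solid shaft needs d_s³ = d_o³(1−k⁴), so d_s = 76.6·(1−0.667⁴)^(1/3) = 71.17 mm.
Area ratio A_h/A_s = d_o²(1−k²)/d_s² = (1−k²)/(1−k⁴)^(2/3) = 0.6430.
Mass saving = 1 − 0.6430 = 35.7 %.

35.7 %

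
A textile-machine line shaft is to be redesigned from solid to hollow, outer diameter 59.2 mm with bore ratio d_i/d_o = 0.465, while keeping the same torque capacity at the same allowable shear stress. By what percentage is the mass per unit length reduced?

19.1 %

Equal τ_max and T ⇒ the solid shaft needs d_s³ = d_o³(1−k⁴), so d_s = 59.2·(1−0.465⁴)^(1/3) = 58.26 mm.
Area ratio A_h/A_s = d_o²(1−k²)/d_s² = (1−k²)/(1−k⁴)^(2/3) = 0.8092.
Mass saving = 1 − 0.8092 = 19.1 %.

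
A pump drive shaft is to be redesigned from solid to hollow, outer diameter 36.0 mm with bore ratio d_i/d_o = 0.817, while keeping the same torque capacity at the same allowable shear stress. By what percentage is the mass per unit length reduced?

50.7 %

Equal τ_max and T ⇒ the solid shaft needs d_s³ = d_o³(1−k⁴), so d_s = 36.0·(1−0.817⁴)^(1/3) = 29.58 mm.
Area ratio A_h/A_s = d_o²(1−k²)/d_s² = (1−k²)/(1−k⁴)^(2/3) = 0.4927.
Mass saving = 1 − 0.4927 = 50.7 %.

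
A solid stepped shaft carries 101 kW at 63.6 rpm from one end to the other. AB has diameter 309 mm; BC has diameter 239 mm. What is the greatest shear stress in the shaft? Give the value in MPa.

5.66 MPa

ω = 2π·63.6/60 = 6.660 rad/s, so T = P/ω = 101×10³ / 6.660 = 15160 N·m.
Under the same torque, τ_max = 16T/(πd³) is largest where d is smallest — segment BC (d = 239 mm).
τ_max = 16·15160/(π·(0.239)³) = 5.657×10^6 Pa.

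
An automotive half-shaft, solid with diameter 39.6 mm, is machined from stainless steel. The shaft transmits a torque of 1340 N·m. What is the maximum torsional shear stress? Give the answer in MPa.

110 MPa

J = πd⁴/32 = π(0.0396)⁴/32 = 2.414×10^-7 m⁴.
τ_max = T·r/J = 1340 × 0.0198 / 2.414×10^-7 = 1.099×10^8 Pa.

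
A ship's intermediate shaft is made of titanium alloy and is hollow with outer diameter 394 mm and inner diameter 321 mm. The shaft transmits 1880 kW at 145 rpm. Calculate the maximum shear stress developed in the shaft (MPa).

ω = 2π·145/60 = 15.18 rad/s, so T = P/ω = 1880×10³ / 15.18 = 123800 N·m.
J = π(d_o⁴ − d_i⁴)/32 = π(0.394⁴ − 0.321⁴)/32 = 1.323×10^-3 m⁴.
τ_max = T·r/J = 123800 × 0.197 / 1.323×10^-3 = 1.843×10^7 Pa.

18.4 MPa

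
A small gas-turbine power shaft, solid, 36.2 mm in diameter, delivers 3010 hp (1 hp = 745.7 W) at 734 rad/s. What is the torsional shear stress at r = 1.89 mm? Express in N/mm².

34.3 N/mm²

ω = 734 rad/s, so T = P/ω = 3010×745.7 / 734.0 = 3058 N·m.
J = πd⁴/32 = π(0.0362)⁴/32 = 1.686×10^-7 m⁴.
Shear stress varies linearly with radius: τ = T·r/J = 3058 × 0.00189 / 1.686×10^-7 = 3.428×10^7 Pa.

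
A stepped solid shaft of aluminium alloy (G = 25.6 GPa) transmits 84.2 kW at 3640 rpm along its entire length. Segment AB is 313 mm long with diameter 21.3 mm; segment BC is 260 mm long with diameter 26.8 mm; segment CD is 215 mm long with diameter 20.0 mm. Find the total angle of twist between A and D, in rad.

0.296 rad

ω = 2π·3640/60 = 381.2 rad/s, so T = P/ω = 84.2×10³ / 381.2 = 220.9 N·m.
J_AB = π(0.0213)⁴/32 = 2.02×10^-8 m⁴; J_BC = π(0.0268)⁴/32 = 5.06×10^-8 m⁴; J_CD = π(0.0200)⁴/32 = 1.57×10^-8 m⁴.
θ = (T/G)·Σ L_i/J_i = (220.9/25.6×10⁹)·(0.313/2.02×10^-8 + 0.260/5.06×10^-8 + 0.215/1.57×10^-8) = 0.2960 rad.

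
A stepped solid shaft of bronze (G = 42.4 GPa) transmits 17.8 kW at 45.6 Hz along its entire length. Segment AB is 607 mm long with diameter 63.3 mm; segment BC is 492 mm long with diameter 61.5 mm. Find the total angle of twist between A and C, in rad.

ω = 2π·45.6 = 286.5 rad/s, so T = P/ω = 17.8×10³ / 286.5 = 62.13 N·m.
J_AB = π(0.0633)⁴/32 = 1.58×10^-6 m⁴; J_BC = π(0.0615)⁴/32 = 1.40×10^-6 m⁴.
θ = (T/G)·Σ L_i/J_i = (62.13/42.4×10⁹)·(0.607/1.58×10^-6 + 0.492/1.40×10^-6) = 1.078×10^-3 rad.

0.00108 rad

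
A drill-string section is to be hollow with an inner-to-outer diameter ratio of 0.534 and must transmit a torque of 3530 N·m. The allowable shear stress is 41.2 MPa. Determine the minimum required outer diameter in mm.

78.0 mm

For a hollow shaft with d_i/d_o = 0.534: τ_max = 16T/(π d_o³ (1−k⁴)), so d_o = [16T/(π τ_allow (1−k⁴))]^(1/3) = [16·3530/(π·4.12×10^7·0.9187)]^(1/3) = 0.07802 m.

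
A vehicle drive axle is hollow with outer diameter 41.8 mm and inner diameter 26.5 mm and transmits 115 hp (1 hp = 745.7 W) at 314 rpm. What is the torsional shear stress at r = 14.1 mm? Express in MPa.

ω = 2π·314/60 = 32.88 rad/s, so T = P/ω = 115×745.7 / 32.88 = 2608 N·m.
J = π(d_o⁴ − d_i⁴)/32 = π(0.0418⁴ − 0.0265⁴)/32 = 2.513×10^-7 m⁴.
Shear stress varies linearly with radius: τ = T·r/J = 2608 × 0.0141 / 2.513×10^-7 = 1.463×10^8 Pa.

146 MPa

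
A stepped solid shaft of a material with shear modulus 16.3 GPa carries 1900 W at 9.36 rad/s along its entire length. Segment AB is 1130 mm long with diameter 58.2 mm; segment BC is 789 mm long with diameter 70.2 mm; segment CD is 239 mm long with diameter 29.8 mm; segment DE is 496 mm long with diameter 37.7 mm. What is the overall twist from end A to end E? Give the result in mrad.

86.2 mrad

ω = 9.36 rad/s, so T = P/ω = 1900 / 9.360 = 203.0 N·m.
J_AB = π(0.0582)⁴/32 = 1.13×10^-6 m⁴; J_BC = π(0.0702)⁴/32 = 2.38×10^-6 m⁴; J_CD = π(0.0298)⁴/32 = 7.74×10^-8 m⁴; J_DE = π(0.0377)⁴/32 = 1.98×10^-7 m⁴.
θ = (T/G)·Σ L_i/J_i = (203.0/16.3×10⁹)·(1.13/1.13×10^-6 + 0.789/2.38×10^-6 + 0.239/7.74×10^-8 + 0.496/1.98×10^-7) = 0.08620 rad.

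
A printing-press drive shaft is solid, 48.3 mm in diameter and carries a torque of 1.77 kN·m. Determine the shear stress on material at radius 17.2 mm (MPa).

J = πd⁴/32 = π(0.0483)⁴/32 = 5.343×10^-7 m⁴.
Shear stress varies linearly with radius: τ = T·r/J = 1770 × 0.0172 / 5.343×10^-7 = 5.698×10^7 Pa.

57.0 MPa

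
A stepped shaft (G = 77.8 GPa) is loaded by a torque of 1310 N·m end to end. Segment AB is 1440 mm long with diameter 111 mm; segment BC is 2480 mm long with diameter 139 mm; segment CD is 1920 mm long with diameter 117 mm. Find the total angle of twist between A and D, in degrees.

J_AB = π(0.111)⁴/32 = 1.49×10^-5 m⁴; J_BC = π(0.139)⁴/32 = 3.66×10^-5 m⁴; J_CD = π(0.117)⁴/32 = 1.84×10^-5 m⁴.
θ = (T/G)·Σ L_i/J_i = (1310/77.8×10⁹)·(1.44/1.49×10^-5 + 2.48/3.66×10^-5 + 1.92/1.84×10^-5) = 4.524×10^-3 rad.

0.259°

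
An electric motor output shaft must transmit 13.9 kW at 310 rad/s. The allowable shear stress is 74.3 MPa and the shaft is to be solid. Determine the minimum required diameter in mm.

14.5 mm

ω = 310 rad/s, so T = P/ω = 13.9×10³ / 310.0 = 44.84 N·m.
For a solid shaft τ_max = 16T/(πd³), so d = (16T/(π τ_allow))^(1/3) = (16·44.84/(π·7.43×10^7))^(1/3) = 0.01454 m.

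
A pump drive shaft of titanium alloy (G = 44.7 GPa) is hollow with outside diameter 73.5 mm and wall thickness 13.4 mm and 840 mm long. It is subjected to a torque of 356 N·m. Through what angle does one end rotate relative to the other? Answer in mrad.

J = π(d_o⁴ − d_i⁴)/32 = π(0.0735⁴ − 0.0467⁴)/32 = 2.398×10^-6 m⁴.
θ = T·L/(G·J) = 356.0 × 0.840 / (44.7×10⁹ × 2.398×10^-6) = 2.790×10^-3 rad.

2.79 mrad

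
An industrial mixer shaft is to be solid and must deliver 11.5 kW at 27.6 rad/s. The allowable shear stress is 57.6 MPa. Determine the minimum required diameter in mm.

33.3 mm

ω = 27.6 rad/s, so T = P/ω = 11.5×10³ / 27.60 = 416.7 N·m.
For a solid shaft τ_max = 16T/(πd³), so d = (16T/(π τ_allow))^(1/3) = (16·416.7/(π·5.76×10^7))^(1/3) = 0.03327 m.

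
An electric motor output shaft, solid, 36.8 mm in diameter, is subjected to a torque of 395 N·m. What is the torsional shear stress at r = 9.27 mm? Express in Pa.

2.03e7 Pa

J = πd⁴/32 = π(0.0368)⁴/32 = 1.800×10^-7 m⁴.
Shear stress varies linearly with radius: τ = T·r/J = 395.0 × 0.00927 / 1.800×10^-7 = 2.034×10^7 Pa.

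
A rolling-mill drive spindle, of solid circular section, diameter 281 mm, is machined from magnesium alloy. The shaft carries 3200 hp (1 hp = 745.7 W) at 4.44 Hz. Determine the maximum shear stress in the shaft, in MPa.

19.6 MPa

ω = 2π·4.44 = 27.90 rad/s, so T = P/ω = 3200×745.7 / 27.90 = 85540 N·m.
J = πd⁴/32 = π(0.281)⁴/32 = 6.121×10^-4 m⁴.
τ_max = T·r/J = 85540 × 0.141 / 6.121×10^-4 = 1.963×10^7 Pa.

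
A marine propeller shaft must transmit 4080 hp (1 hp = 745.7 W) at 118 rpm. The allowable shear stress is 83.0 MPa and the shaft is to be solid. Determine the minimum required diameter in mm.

ω = 2π·118/60 = 12.36 rad/s, so T = P/ω = 4080×745.7 / 12.36 = 246200 N·m.
For a solid shaft τ_max = 16T/(πd³), so d = (16T/(π τ_allow))^(1/3) = (16·246200/(π·8.30×10^7))^(1/3) = 0.2472 m.

247 mm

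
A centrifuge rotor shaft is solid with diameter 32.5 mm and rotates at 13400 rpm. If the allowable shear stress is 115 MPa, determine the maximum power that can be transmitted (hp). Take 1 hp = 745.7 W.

1460 hp

J = πd⁴/32 = π(0.0325)⁴/32 = 1.095×10^-7 m⁴.
T_max = τ_allow·J/r = 1.15×10^8 × 1.095×10^-7 / 0.0163 = 775.1 N·m.
ω = 2π·13400/60 = 1403 rad/s, so P_max = T_max·ω = 1.088×10^6 W.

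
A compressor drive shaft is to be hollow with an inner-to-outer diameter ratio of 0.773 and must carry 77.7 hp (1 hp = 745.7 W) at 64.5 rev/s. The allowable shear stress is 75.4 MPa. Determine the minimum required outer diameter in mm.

24.7 mm

ω = 2π·64.5 = 405.3 rad/s, so T = P/ω = 77.7×745.7 / 405.3 = 143.0 N·m.
For a hollow shaft with d_i/d_o = 0.773: τ_max = 16T/(π d_o³ (1−k⁴)), so d_o = [16T/(π τ_allow (1−k⁴))]^(1/3) = [16·143.0/(π·7.54×10^7·0.6430)]^(1/3) = 0.02467 m.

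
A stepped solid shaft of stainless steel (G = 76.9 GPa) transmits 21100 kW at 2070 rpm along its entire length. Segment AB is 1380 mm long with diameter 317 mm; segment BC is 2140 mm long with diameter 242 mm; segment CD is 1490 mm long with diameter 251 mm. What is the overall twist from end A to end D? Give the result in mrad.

ω = 2π·2070/60 = 216.8 rad/s, so T = P/ω = 21100×10³ / 216.8 = 97340 N·m.
J_AB = π(0.317)⁴/32 = 9.91×10^-4 m⁴; J_BC = π(0.242)⁴/32 = 3.37×10^-4 m⁴; J_CD = π(0.251)⁴/32 = 3.90×10^-4 m⁴.
θ = (T/G)·Σ L_i/J_i = (97340/76.9×10⁹)·(1.38/9.91×10^-4 + 2.14/3.37×10^-4 + 1.49/3.90×10^-4) = 0.01465 rad.

14.6 mrad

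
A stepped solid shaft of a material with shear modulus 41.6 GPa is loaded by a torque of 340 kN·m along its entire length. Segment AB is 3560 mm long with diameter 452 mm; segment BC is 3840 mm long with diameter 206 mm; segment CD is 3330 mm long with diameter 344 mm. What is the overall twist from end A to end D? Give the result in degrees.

11.7°

J_AB = π(0.452)⁴/32 = 4.10×10^-3 m⁴; J_BC = π(0.206)⁴/32 = 1.77×10^-4 m⁴; J_CD = π(0.344)⁴/32 = 1.37×10^-3 m⁴.
θ = (T/G)·Σ L_i/J_i = (340000/41.6×10⁹)·(3.56/4.10×10^-3 + 3.84/1.77×10^-4 + 3.33/1.37×10^-3) = 0.2044 rad.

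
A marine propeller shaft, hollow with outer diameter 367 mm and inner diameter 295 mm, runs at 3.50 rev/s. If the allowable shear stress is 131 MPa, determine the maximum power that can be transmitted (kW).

J = π(d_o⁴ − d_i⁴)/32 = π(0.367⁴ − 0.295⁴)/32 = 1.037×10^-3 m⁴.
T_max = τ_allow·J/r = 1.31×10^8 × 1.037×10^-3 / 0.183 = 740700 N·m.
ω = 2π·3.50 = 21.99 rad/s, so P_max = T_max·ω = 1.629×10^7 W.

16300 kW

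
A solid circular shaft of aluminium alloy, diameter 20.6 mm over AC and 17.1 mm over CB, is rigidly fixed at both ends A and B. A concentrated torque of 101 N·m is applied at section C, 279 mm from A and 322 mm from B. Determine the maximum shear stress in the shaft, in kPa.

41700 kPa

Compatibility: T_A·a/J_AC = T_B·b/J_CB with T_A + T_B = T₀.
J_AC = 1.77×10^-8 m⁴, J_CB = 8.39×10^-9 m⁴, so T_A = T₀·(J_AC/a)/((J_AC/a)+(J_CB/b)) = 71.56 N·m, T_B = 29.44 N·m.
τ in each portion: τ_AC = 4.17×10^7 Pa, τ_CB = 3.00×10^7 Pa; maximum is in AC.
τ_max = T_AC·r/J = 71.56·0.0103/1.77×10^-8 = 4.169×10^7 Pa.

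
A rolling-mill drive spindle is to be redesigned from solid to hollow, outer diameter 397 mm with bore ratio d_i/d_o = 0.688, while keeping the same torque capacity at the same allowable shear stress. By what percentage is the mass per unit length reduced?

Equal τ_max and T ⇒ the solid shaft needs d_s³ = d_o³(1−k⁴), so d_s = 397·(1−0.688⁴)^(1/3) = 364.8 mm.
Area ratio A_h/A_s = d_o²(1−k²)/d_s² = (1−k²)/(1−k⁴)^(2/3) = 0.6237.
Mass saving = 1 − 0.6237 = 37.6 %.

37.6 %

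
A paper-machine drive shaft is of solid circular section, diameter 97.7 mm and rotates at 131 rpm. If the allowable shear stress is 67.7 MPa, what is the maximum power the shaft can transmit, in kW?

J = πd⁴/32 = π(0.0977)⁴/32 = 8.945×10^-6 m⁴.
T_max = τ_allow·J/r = 6.77×10^7 × 8.945×10^-6 / 0.0489 = 12400 N·m.
ω = 2π·131/60 = 13.72 rad/s, so P_max = T_max·ω = 1.701×10^5 W.

170 kW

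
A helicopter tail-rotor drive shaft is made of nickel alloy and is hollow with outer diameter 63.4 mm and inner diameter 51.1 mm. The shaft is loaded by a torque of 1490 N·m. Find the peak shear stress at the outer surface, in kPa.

J = π(d_o⁴ − d_i⁴)/32 = π(0.0634⁴ − 0.0511⁴)/32 = 9.168×10^-7 m⁴.
τ_max = T·r/J = 1490 × 0.0317 / 9.168×10^-7 = 5.152×10^7 Pa.

51500 kPa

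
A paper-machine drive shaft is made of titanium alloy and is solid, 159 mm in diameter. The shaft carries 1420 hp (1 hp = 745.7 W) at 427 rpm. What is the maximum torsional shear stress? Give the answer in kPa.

ω = 2π·427/60 = 44.72 rad/s, so T = P/ω = 1420×745.7 / 44.72 = 23680 N·m.
J = πd⁴/32 = π(0.159)⁴/32 = 6.275×10^-5 m⁴.
τ_max = T·r/J = 23680 × 0.0795 / 6.275×10^-5 = 3.000×10^7 Pa.

30000 kPa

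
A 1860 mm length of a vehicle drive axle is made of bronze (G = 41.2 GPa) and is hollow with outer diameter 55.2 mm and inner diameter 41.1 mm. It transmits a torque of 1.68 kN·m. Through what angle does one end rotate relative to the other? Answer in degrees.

J = π(d_o⁴ − d_i⁴)/32 = π(0.0552⁴ − 0.0411⁴)/32 = 6.314×10^-7 m⁴.
θ = T·L/(G·J) = 1680 × 1.86 / (41.2×10⁹ × 6.314×10^-7) = 0.1201 rad.

6.88°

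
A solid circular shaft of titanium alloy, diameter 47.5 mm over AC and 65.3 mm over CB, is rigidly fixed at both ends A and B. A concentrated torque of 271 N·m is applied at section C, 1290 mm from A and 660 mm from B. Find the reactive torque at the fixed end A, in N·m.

Compatibility: T_A·a/J_AC = T_B·b/J_CB with T_A + T_B = T₀.
J_AC = 5.00×10^-7 m⁴, J_CB = 1.79×10^-6 m⁴, so T_A = T₀·(J_AC/a)/((J_AC/a)+(J_CB/b)) = 33.96 N·m, T_B = 237.0 N·m.

34.0 N·m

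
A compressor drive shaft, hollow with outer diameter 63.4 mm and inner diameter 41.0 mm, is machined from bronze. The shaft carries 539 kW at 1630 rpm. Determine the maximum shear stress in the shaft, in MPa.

76.5 MPa

ω = 2π·1630/60 = 170.7 rad/s, so T = P/ω = 539×10³ / 170.7 = 3158 N·m.
J = π(d_o⁴ − d_i⁴)/32 = π(0.0634⁴ − 0.0410⁴)/32 = 1.309×10^-6 m⁴.
τ_max = T·r/J = 3158 × 0.0317 / 1.309×10^-6 = 7.648×10^7 Pa.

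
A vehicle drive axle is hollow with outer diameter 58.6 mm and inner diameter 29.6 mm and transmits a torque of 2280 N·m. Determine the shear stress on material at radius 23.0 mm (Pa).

4.85e7 Pa

J = π(d_o⁴ − d_i⁴)/32 = π(0.0586⁴ − 0.0296⁴)/32 = 1.082×10^-6 m⁴.
Shear stress varies linearly with radius: τ = T·r/J = 2280 × 0.0230 / 1.082×10^-6 = 4.845×10^7 Pa.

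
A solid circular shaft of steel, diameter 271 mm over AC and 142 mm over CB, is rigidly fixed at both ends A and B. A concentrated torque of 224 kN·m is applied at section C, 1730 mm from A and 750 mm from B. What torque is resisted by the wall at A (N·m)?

191000 N·m

Compatibility: T_A·a/J_AC = T_B·b/J_CB with T_A + T_B = T₀.
J_AC = 5.30×10^-4 m⁴, J_CB = 3.99×10^-5 m⁴, so T_A = T₀·(J_AC/a)/((J_AC/a)+(J_CB/b)) = 190800 N·m, T_B = 33180 N·m.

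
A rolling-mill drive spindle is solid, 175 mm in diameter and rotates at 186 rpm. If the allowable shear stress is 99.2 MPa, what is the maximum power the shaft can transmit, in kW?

2030 kW

J = πd⁴/32 = π(0.175)⁴/32 = 9.208×10^-5 m⁴.
T_max = τ_allow·J/r = 9.92×10^7 × 9.208×10^-5 / 0.0875 = 104400 N·m.
ω = 2π·186/60 = 19.48 rad/s, so P_max = T_max·ω = 2.033×10^6 W.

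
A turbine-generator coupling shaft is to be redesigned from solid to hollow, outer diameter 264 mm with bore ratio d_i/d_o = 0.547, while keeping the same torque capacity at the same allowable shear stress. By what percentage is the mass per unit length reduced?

25.4 %

Equal τ_max and T ⇒ the solid shaft needs d_s³ = d_o³(1−k⁴), so d_s = 264·(1−0.547⁴)^(1/3) = 255.9 mm.
Area ratio A_h/A_s = d_o²(1−k²)/d_s² = (1−k²)/(1−k⁴)^(2/3) = 0.7460.
Mass saving = 1 − 0.7460 = 25.4 %.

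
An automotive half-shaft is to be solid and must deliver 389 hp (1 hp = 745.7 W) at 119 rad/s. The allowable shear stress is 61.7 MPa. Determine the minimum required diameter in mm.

58.6 mm

ω = 119 rad/s, so T = P/ω = 389×745.7 / 119.0 = 2438 N·m.
For a solid shaft τ_max = 16T/(πd³), so d = (16T/(π τ_allow))^(1/3) = (16·2438/(π·6.17×10^7))^(1/3) = 0.05860 m.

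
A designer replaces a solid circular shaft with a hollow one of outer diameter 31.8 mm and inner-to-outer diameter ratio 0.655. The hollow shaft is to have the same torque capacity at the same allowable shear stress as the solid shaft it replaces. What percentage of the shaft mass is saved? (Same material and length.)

Equal τ_max and T ⇒ the solid shaft needs d_s³ = d_o³(1−k⁴), so d_s = 31.8·(1−0.655⁴)^(1/3) = 29.72 mm.
Area ratio A_h/A_s = d_o²(1−k²)/d_s² = (1−k²)/(1−k⁴)^(2/3) = 0.6539.
Mass saving = 1 − 0.6539 = 34.6 %.

34.6 %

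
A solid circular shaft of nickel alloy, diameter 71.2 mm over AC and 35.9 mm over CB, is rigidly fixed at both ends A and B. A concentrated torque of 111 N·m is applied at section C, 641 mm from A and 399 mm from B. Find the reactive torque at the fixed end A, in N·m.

101 N·m

Compatibility: T_A·a/J_AC = T_B·b/J_CB with T_A + T_B = T₀.
J_AC = 2.52×10^-6 m⁴, J_CB = 1.63×10^-7 m⁴, so T_A = T₀·(J_AC/a)/((J_AC/a)+(J_CB/b)) = 100.6 N·m, T_B = 10.44 N·m.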